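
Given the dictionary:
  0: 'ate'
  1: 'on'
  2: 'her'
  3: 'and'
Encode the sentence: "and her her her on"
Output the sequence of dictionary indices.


Look up each word in the dictionary:
  'and' -> 3
  'her' -> 2
  'her' -> 2
  'her' -> 2
  'on' -> 1

Encoded: [3, 2, 2, 2, 1]


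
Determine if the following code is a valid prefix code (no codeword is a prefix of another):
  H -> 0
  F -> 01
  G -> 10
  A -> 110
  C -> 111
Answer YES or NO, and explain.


Checking each pair (does one codeword prefix another?):
  H='0' vs F='01': prefix -- VIOLATION

NO -- this is NOT a valid prefix code. H (0) is a prefix of F (01).


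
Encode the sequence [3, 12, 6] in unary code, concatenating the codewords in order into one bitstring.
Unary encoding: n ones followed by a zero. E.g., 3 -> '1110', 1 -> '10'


Encode each number as n ones followed by a terminating 0:
  3 -> 1110 (4 bits)
  12 -> 1111111111110 (13 bits)
  6 -> 1111110 (7 bits)
Total length = 4 + 13 + 7 = 24 bits.

Unary([3, 12, 6]) = 111011111111111101111110 (24 bits)


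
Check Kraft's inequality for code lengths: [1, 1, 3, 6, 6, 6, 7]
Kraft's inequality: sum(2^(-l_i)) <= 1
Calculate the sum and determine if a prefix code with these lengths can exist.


Sum = 2^(-1) + 2^(-1) + 2^(-3) + 2^(-6) + 2^(-6) + 2^(-6) + 2^(-7)
    = 0.5 + 0.5 + 0.125 + 0.015625 + 0.015625 + 0.015625 + 0.0078125
    = 151/128 = 1.1796875
Since 1.1796875 > 1, Kraft's inequality is NOT satisfied.
A prefix code with these lengths CANNOT exist.

Kraft sum = 1.1796875. Not satisfied.


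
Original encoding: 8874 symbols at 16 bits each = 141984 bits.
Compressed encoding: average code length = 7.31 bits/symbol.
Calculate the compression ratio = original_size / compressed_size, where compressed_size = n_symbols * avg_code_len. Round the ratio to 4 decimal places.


original_size = n_symbols * orig_bits = 8874 * 16 = 141984 bits
compressed_size = n_symbols * avg_code_len = 8874 * 7.31 = 64868.94 bits
ratio = original_size / compressed_size = 141984 / 64868.94 = 2.1888

Compression ratio = 2.1888


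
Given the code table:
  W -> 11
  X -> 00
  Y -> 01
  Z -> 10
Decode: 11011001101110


Decoding:
11 -> W
01 -> Y
10 -> Z
01 -> Y
10 -> Z
11 -> W
10 -> Z


Result: WYZYZWZ


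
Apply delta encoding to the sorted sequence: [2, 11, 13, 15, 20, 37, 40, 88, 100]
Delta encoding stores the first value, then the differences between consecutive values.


First value: 2
Deltas:
  11 - 2 = 9
  13 - 11 = 2
  15 - 13 = 2
  20 - 15 = 5
  37 - 20 = 17
  40 - 37 = 3
  88 - 40 = 48
  100 - 88 = 12


Delta encoded: [2, 9, 2, 2, 5, 17, 3, 48, 12]


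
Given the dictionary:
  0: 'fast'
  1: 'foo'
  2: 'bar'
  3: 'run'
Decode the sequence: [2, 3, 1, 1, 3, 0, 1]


Look up each index in the dictionary:
  2 -> 'bar'
  3 -> 'run'
  1 -> 'foo'
  1 -> 'foo'
  3 -> 'run'
  0 -> 'fast'
  1 -> 'foo'

Decoded: "bar run foo foo run fast foo"


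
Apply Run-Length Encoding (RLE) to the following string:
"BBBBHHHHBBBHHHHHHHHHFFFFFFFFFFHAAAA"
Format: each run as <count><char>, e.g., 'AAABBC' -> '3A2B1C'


Scanning runs left to right:
  i=0: run of 'B' x 4 -> '4B'
  i=4: run of 'H' x 4 -> '4H'
  i=8: run of 'B' x 3 -> '3B'
  i=11: run of 'H' x 9 -> '9H'
  i=20: run of 'F' x 10 -> '10F'
  i=30: run of 'H' x 1 -> '1H'
  i=31: run of 'A' x 4 -> '4A'

RLE = 4B4H3B9H10F1H4A


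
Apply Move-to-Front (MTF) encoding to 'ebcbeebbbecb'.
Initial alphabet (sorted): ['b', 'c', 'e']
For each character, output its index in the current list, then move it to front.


MTF encoding:
'e': index 2 in ['b', 'c', 'e'] -> ['e', 'b', 'c']
'b': index 1 in ['e', 'b', 'c'] -> ['b', 'e', 'c']
'c': index 2 in ['b', 'e', 'c'] -> ['c', 'b', 'e']
'b': index 1 in ['c', 'b', 'e'] -> ['b', 'c', 'e']
'e': index 2 in ['b', 'c', 'e'] -> ['e', 'b', 'c']
'e': index 0 in ['e', 'b', 'c'] -> ['e', 'b', 'c']
'b': index 1 in ['e', 'b', 'c'] -> ['b', 'e', 'c']
'b': index 0 in ['b', 'e', 'c'] -> ['b', 'e', 'c']
'b': index 0 in ['b', 'e', 'c'] -> ['b', 'e', 'c']
'e': index 1 in ['b', 'e', 'c'] -> ['e', 'b', 'c']
'c': index 2 in ['e', 'b', 'c'] -> ['c', 'e', 'b']
'b': index 2 in ['c', 'e', 'b'] -> ['b', 'c', 'e']


Output: [2, 1, 2, 1, 2, 0, 1, 0, 0, 1, 2, 2]


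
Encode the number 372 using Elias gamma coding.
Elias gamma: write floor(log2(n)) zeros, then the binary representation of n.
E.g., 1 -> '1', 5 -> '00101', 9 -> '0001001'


num_bits = floor(log2(372)) + 1 = 9
leading_zeros = num_bits - 1 = 8
binary(372) = 101110100

Elias gamma(372) = '00000000' + '101110100' = 00000000101110100 (17 bits)


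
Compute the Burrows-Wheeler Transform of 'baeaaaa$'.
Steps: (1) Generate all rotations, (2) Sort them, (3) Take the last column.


Rotations (sorted):
  0: $baeaaaa -> last char: a
  1: a$baeaaa -> last char: a
  2: aa$baeaa -> last char: a
  3: aaa$baea -> last char: a
  4: aaaa$bae -> last char: e
  5: aeaaaa$b -> last char: b
  6: baeaaaa$ -> last char: $
  7: eaaaa$ba -> last char: a


BWT = aaaaeb$a


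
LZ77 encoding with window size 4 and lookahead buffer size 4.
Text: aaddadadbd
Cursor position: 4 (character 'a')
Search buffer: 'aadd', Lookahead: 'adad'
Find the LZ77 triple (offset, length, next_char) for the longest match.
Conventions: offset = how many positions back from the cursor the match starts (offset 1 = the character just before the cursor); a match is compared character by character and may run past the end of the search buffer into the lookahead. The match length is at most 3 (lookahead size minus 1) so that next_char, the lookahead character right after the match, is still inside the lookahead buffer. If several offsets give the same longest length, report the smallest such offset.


Try each offset into the search buffer:
  offset=1 (pos 3, char 'd'): match length 0
  offset=2 (pos 2, char 'd'): match length 0
  offset=3 (pos 1, char 'a'): match length 2
  offset=4 (pos 0, char 'a'): match length 1
Longest match has length 2 at offset 3.
next_char = character at position 4 + 2 = 6 -> 'a'

Best match: offset=3, length=2 (matching 'ad' starting at position 1)
LZ77 triple: (3, 2, 'a')


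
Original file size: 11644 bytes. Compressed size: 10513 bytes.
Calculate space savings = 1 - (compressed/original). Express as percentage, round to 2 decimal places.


ratio = compressed/original = 10513/11644 = 0.902868
savings = 1 - ratio = 1 - 0.902868 = 0.097132
as a percentage: 0.097132 * 100 = 9.71%

Space savings = 1 - 10513/11644 = 9.71%


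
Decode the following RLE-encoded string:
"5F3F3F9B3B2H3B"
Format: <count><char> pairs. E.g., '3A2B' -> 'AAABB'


Expanding each <count><char> pair:
  5F -> 'FFFFF'
  3F -> 'FFF'
  3F -> 'FFF'
  9B -> 'BBBBBBBBB'
  3B -> 'BBB'
  2H -> 'HH'
  3B -> 'BBB'

Decoded = FFFFFFFFFFFBBBBBBBBBBBBHHBBB


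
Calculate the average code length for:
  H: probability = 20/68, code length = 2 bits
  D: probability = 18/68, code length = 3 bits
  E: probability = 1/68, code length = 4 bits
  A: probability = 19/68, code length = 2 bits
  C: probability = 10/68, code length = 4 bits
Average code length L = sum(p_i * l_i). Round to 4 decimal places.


Weighted contributions p_i * l_i:
  H: (20/68) * 2 = 40/68
  D: (18/68) * 3 = 54/68
  E: (1/68) * 4 = 4/68
  A: (19/68) * 2 = 38/68
  C: (10/68) * 4 = 40/68
Sum = (40 + 54 + 4 + 38 + 40)/68 = 176/68

L = 176/68 = 2.5882 bits/symbol


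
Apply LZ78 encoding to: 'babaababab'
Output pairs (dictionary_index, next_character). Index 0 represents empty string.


LZ78 encoding steps:
Dictionary: {0: ''}
Step 1: w='' (idx 0), next='b' -> output (0, 'b'), add 'b' as idx 1
Step 2: w='' (idx 0), next='a' -> output (0, 'a'), add 'a' as idx 2
Step 3: w='b' (idx 1), next='a' -> output (1, 'a'), add 'ba' as idx 3
Step 4: w='a' (idx 2), next='b' -> output (2, 'b'), add 'ab' as idx 4
Step 5: w='ab' (idx 4), next='a' -> output (4, 'a'), add 'aba' as idx 5
Step 6: w='b' (idx 1), end of input -> output (1, '')


Encoded: [(0, 'b'), (0, 'a'), (1, 'a'), (2, 'b'), (4, 'a'), (1, '')]


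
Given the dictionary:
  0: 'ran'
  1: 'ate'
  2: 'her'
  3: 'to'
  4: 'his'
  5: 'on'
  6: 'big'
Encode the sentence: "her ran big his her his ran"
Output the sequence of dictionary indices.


Look up each word in the dictionary:
  'her' -> 2
  'ran' -> 0
  'big' -> 6
  'his' -> 4
  'her' -> 2
  'his' -> 4
  'ran' -> 0

Encoded: [2, 0, 6, 4, 2, 4, 0]


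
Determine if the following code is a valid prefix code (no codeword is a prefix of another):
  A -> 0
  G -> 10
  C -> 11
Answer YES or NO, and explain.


Checking each pair (does one codeword prefix another?):
  A='0' vs G='10': no prefix
  A='0' vs C='11': no prefix
  G='10' vs A='0': no prefix
  G='10' vs C='11': no prefix
  C='11' vs A='0': no prefix
  C='11' vs G='10': no prefix
No violation found over all pairs.

YES -- this is a valid prefix code. No codeword is a prefix of any other codeword.


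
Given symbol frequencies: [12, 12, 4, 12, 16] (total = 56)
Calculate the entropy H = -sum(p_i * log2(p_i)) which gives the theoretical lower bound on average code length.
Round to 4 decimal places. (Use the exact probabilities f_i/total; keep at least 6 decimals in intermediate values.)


Per-symbol terms -p_i * log2(p_i) with p_i = f_i/56:
  p = 12/56 = 0.214286: log2(p) = -2.222392, -p*log2(p) = 0.476227
  p = 12/56 = 0.214286: log2(p) = -2.222392, -p*log2(p) = 0.476227
  p = 4/56 = 0.071429: log2(p) = -3.807355, -p*log2(p) = 0.271954
  p = 12/56 = 0.214286: log2(p) = -2.222392, -p*log2(p) = 0.476227
  p = 16/56 = 0.285714: log2(p) = -1.807355, -p*log2(p) = 0.516387
H = 0.476227 + 0.476227 + 0.271954 + 0.476227 + 0.516387 = 2.217022

H = 2.217 bits/symbol


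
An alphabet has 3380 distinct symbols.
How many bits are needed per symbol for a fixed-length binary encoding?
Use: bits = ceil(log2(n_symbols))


log2(3380) = 11.7228
Bracket: 2^11 = 2048 < 3380 <= 2^12 = 4096
So ceil(log2(3380)) = 12

bits = ceil(log2(3380)) = ceil(11.7228) = 12 bits


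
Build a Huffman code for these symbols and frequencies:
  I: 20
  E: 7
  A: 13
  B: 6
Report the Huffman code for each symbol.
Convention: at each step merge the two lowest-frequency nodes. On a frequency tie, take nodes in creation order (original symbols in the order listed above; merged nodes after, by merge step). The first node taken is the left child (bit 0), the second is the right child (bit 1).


Huffman tree construction:
Step 1: Merge B(6) + E(7) = 13
Step 2: Merge A(13) + (B+E)(13) = 26
Step 3: Merge I(20) + (A+(B+E))(26) = 46
Read each symbol's code off the tree from the root (left child = 0, right child = 1).

Codes:
  I: 0 (length 1)
  E: 111 (length 3)
  A: 10 (length 2)
  B: 110 (length 3)
Average code length: 85/46 = 1.8478 bits/symbol


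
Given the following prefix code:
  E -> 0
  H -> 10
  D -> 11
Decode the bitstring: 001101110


Decoding step by step:
Bits 0 -> E
Bits 0 -> E
Bits 11 -> D
Bits 0 -> E
Bits 11 -> D
Bits 10 -> H


Decoded message: EEDEDH


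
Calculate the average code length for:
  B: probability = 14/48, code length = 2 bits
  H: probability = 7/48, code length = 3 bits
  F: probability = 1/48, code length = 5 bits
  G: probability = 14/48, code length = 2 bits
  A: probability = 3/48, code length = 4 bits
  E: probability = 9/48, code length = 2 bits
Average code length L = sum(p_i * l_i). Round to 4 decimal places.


Weighted contributions p_i * l_i:
  B: (14/48) * 2 = 28/48
  H: (7/48) * 3 = 21/48
  F: (1/48) * 5 = 5/48
  G: (14/48) * 2 = 28/48
  A: (3/48) * 4 = 12/48
  E: (9/48) * 2 = 18/48
Sum = (28 + 21 + 5 + 28 + 12 + 18)/48 = 112/48

L = 112/48 = 2.3333 bits/symbol


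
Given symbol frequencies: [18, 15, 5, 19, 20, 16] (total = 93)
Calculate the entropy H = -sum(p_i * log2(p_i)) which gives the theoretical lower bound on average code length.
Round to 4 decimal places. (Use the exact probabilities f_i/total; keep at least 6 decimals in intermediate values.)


Per-symbol terms -p_i * log2(p_i) with p_i = f_i/93:
  p = 18/93 = 0.193548: log2(p) = -2.369234, -p*log2(p) = 0.458561
  p = 15/93 = 0.161290: log2(p) = -2.632268, -p*log2(p) = 0.424559
  p = 5/93 = 0.053763: log2(p) = -4.217231, -p*log2(p) = 0.226733
  p = 19/93 = 0.204301: log2(p) = -2.291231, -p*log2(p) = 0.468101
  p = 20/93 = 0.215054: log2(p) = -2.217231, -p*log2(p) = 0.476824
  p = 16/93 = 0.172043: log2(p) = -2.539159, -p*log2(p) = 0.436845
H = 0.458561 + 0.424559 + 0.226733 + 0.468101 + 0.476824 + 0.436845 = 2.491623

H = 2.4916 bits/symbol


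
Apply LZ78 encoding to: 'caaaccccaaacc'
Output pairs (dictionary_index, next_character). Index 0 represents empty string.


LZ78 encoding steps:
Dictionary: {0: ''}
Step 1: w='' (idx 0), next='c' -> output (0, 'c'), add 'c' as idx 1
Step 2: w='' (idx 0), next='a' -> output (0, 'a'), add 'a' as idx 2
Step 3: w='a' (idx 2), next='a' -> output (2, 'a'), add 'aa' as idx 3
Step 4: w='c' (idx 1), next='c' -> output (1, 'c'), add 'cc' as idx 4
Step 5: w='cc' (idx 4), next='a' -> output (4, 'a'), add 'cca' as idx 5
Step 6: w='aa' (idx 3), next='c' -> output (3, 'c'), add 'aac' as idx 6
Step 7: w='c' (idx 1), end of input -> output (1, '')


Encoded: [(0, 'c'), (0, 'a'), (2, 'a'), (1, 'c'), (4, 'a'), (3, 'c'), (1, '')]


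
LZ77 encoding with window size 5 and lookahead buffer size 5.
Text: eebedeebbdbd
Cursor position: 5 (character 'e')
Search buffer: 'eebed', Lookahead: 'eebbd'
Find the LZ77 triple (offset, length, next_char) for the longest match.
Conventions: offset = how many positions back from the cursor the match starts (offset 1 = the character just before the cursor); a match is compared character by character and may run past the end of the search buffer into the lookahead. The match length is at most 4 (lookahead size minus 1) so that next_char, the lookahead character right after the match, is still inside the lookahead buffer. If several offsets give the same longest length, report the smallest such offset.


Try each offset into the search buffer:
  offset=1 (pos 4, char 'd'): match length 0
  offset=2 (pos 3, char 'e'): match length 1
  offset=3 (pos 2, char 'b'): match length 0
  offset=4 (pos 1, char 'e'): match length 1
  offset=5 (pos 0, char 'e'): match length 3
Longest match has length 3 at offset 5.
next_char = character at position 5 + 3 = 8 -> 'b'

Best match: offset=5, length=3 (matching 'eeb' starting at position 0)
LZ77 triple: (5, 3, 'b')


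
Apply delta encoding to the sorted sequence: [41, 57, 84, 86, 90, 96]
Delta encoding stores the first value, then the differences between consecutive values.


First value: 41
Deltas:
  57 - 41 = 16
  84 - 57 = 27
  86 - 84 = 2
  90 - 86 = 4
  96 - 90 = 6


Delta encoded: [41, 16, 27, 2, 4, 6]


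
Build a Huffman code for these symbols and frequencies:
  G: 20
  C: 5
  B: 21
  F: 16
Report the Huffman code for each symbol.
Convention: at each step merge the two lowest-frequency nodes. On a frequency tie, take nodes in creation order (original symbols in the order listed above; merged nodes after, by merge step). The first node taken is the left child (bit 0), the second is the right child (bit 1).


Huffman tree construction:
Step 1: Merge C(5) + F(16) = 21
Step 2: Merge G(20) + B(21) = 41
Step 3: Merge (C+F)(21) + (G+B)(41) = 62
Read each symbol's code off the tree from the root (left child = 0, right child = 1).

Codes:
  G: 10 (length 2)
  C: 00 (length 2)
  B: 11 (length 2)
  F: 01 (length 2)
Average code length: 124/62 = 2.0000 bits/symbol


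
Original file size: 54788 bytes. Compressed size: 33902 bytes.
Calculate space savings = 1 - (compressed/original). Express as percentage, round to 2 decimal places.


ratio = compressed/original = 33902/54788 = 0.618785
savings = 1 - ratio = 1 - 0.618785 = 0.381215
as a percentage: 0.381215 * 100 = 38.12%

Space savings = 1 - 33902/54788 = 38.12%


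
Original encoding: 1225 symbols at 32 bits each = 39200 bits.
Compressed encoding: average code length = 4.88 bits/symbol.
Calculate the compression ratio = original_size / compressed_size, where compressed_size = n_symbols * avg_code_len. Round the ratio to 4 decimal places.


original_size = n_symbols * orig_bits = 1225 * 32 = 39200 bits
compressed_size = n_symbols * avg_code_len = 1225 * 4.88 = 5978.0 bits
ratio = original_size / compressed_size = 39200 / 5978.0 = 6.5574

Compression ratio = 6.5574


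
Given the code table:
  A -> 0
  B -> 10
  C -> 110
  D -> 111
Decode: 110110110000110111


Decoding:
110 -> C
110 -> C
110 -> C
0 -> A
0 -> A
0 -> A
110 -> C
111 -> D


Result: CCCAAACD


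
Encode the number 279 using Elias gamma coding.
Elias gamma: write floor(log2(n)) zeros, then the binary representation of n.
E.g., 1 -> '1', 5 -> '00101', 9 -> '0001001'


num_bits = floor(log2(279)) + 1 = 9
leading_zeros = num_bits - 1 = 8
binary(279) = 100010111

Elias gamma(279) = '00000000' + '100010111' = 00000000100010111 (17 bits)


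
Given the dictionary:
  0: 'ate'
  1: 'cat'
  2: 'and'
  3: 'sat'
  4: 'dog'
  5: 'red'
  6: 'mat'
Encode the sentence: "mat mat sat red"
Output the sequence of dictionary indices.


Look up each word in the dictionary:
  'mat' -> 6
  'mat' -> 6
  'sat' -> 3
  'red' -> 5

Encoded: [6, 6, 3, 5]


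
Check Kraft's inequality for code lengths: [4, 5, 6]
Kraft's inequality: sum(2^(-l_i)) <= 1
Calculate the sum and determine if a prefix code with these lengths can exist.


Sum = 2^(-4) + 2^(-5) + 2^(-6)
    = 0.0625 + 0.03125 + 0.015625
    = 7/64 = 0.109375
Since 0.109375 <= 1, Kraft's inequality IS satisfied.
A prefix code with these lengths CAN exist.

Kraft sum = 0.109375. Satisfied.


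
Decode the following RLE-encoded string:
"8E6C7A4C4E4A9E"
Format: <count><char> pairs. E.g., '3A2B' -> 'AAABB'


Expanding each <count><char> pair:
  8E -> 'EEEEEEEE'
  6C -> 'CCCCCC'
  7A -> 'AAAAAAA'
  4C -> 'CCCC'
  4E -> 'EEEE'
  4A -> 'AAAA'
  9E -> 'EEEEEEEEE'

Decoded = EEEEEEEECCCCCCAAAAAAACCCCEEEEAAAAEEEEEEEEE


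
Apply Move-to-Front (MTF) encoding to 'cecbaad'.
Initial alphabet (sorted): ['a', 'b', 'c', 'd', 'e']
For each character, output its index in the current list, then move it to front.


MTF encoding:
'c': index 2 in ['a', 'b', 'c', 'd', 'e'] -> ['c', 'a', 'b', 'd', 'e']
'e': index 4 in ['c', 'a', 'b', 'd', 'e'] -> ['e', 'c', 'a', 'b', 'd']
'c': index 1 in ['e', 'c', 'a', 'b', 'd'] -> ['c', 'e', 'a', 'b', 'd']
'b': index 3 in ['c', 'e', 'a', 'b', 'd'] -> ['b', 'c', 'e', 'a', 'd']
'a': index 3 in ['b', 'c', 'e', 'a', 'd'] -> ['a', 'b', 'c', 'e', 'd']
'a': index 0 in ['a', 'b', 'c', 'e', 'd'] -> ['a', 'b', 'c', 'e', 'd']
'd': index 4 in ['a', 'b', 'c', 'e', 'd'] -> ['d', 'a', 'b', 'c', 'e']


Output: [2, 4, 1, 3, 3, 0, 4]


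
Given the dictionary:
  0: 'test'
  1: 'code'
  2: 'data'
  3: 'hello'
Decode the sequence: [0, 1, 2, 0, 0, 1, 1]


Look up each index in the dictionary:
  0 -> 'test'
  1 -> 'code'
  2 -> 'data'
  0 -> 'test'
  0 -> 'test'
  1 -> 'code'
  1 -> 'code'

Decoded: "test code data test test code code"


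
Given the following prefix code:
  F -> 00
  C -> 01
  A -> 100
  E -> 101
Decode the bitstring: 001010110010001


Decoding step by step:
Bits 00 -> F
Bits 101 -> E
Bits 01 -> C
Bits 100 -> A
Bits 100 -> A
Bits 01 -> C


Decoded message: FECAAC


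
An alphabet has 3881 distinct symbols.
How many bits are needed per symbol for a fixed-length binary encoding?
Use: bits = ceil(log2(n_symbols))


log2(3881) = 11.9222
Bracket: 2^11 = 2048 < 3881 <= 2^12 = 4096
So ceil(log2(3881)) = 12

bits = ceil(log2(3881)) = ceil(11.9222) = 12 bits


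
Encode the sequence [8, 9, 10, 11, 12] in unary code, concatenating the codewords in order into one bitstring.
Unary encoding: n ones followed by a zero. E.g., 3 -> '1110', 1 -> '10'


Encode each number as n ones followed by a terminating 0:
  8 -> 111111110 (9 bits)
  9 -> 1111111110 (10 bits)
  10 -> 11111111110 (11 bits)
  11 -> 111111111110 (12 bits)
  12 -> 1111111111110 (13 bits)
Total length = 9 + 10 + 11 + 12 + 13 = 55 bits.

Unary([8, 9, 10, 11, 12]) = 1111111101111111110111111111101111111111101111111111110 (55 bits)


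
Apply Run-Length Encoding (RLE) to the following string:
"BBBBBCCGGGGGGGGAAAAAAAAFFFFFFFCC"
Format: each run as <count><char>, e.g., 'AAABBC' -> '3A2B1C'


Scanning runs left to right:
  i=0: run of 'B' x 5 -> '5B'
  i=5: run of 'C' x 2 -> '2C'
  i=7: run of 'G' x 8 -> '8G'
  i=15: run of 'A' x 8 -> '8A'
  i=23: run of 'F' x 7 -> '7F'
  i=30: run of 'C' x 2 -> '2C'

RLE = 5B2C8G8A7F2C


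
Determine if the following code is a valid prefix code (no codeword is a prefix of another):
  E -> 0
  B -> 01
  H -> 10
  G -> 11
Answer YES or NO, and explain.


Checking each pair (does one codeword prefix another?):
  E='0' vs B='01': prefix -- VIOLATION

NO -- this is NOT a valid prefix code. E (0) is a prefix of B (01).


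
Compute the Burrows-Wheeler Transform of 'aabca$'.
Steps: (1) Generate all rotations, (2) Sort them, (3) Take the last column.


Rotations (sorted):
  0: $aabca -> last char: a
  1: a$aabc -> last char: c
  2: aabca$ -> last char: $
  3: abca$a -> last char: a
  4: bca$aa -> last char: a
  5: ca$aab -> last char: b


BWT = ac$aab


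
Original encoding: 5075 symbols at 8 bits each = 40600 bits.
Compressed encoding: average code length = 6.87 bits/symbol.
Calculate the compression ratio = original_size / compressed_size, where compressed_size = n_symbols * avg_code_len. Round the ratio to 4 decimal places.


original_size = n_symbols * orig_bits = 5075 * 8 = 40600 bits
compressed_size = n_symbols * avg_code_len = 5075 * 6.87 = 34865.25 bits
ratio = original_size / compressed_size = 40600 / 34865.25 = 1.1645

Compression ratio = 1.1645


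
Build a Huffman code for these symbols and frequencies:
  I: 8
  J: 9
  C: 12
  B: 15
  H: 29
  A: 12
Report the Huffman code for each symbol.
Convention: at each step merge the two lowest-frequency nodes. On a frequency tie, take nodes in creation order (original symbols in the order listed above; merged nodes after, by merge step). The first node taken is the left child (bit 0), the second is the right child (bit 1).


Huffman tree construction:
Step 1: Merge I(8) + J(9) = 17
Step 2: Merge C(12) + A(12) = 24
Step 3: Merge B(15) + (I+J)(17) = 32
Step 4: Merge (C+A)(24) + H(29) = 53
Step 5: Merge (B+(I+J))(32) + ((C+A)+H)(53) = 85
Read each symbol's code off the tree from the root (left child = 0, right child = 1).

Codes:
  I: 010 (length 3)
  J: 011 (length 3)
  C: 100 (length 3)
  B: 00 (length 2)
  H: 11 (length 2)
  A: 101 (length 3)
Average code length: 211/85 = 2.4824 bits/symbol


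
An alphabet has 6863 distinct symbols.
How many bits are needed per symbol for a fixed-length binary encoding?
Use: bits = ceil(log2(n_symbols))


log2(6863) = 12.7446
Bracket: 2^12 = 4096 < 6863 <= 2^13 = 8192
So ceil(log2(6863)) = 13

bits = ceil(log2(6863)) = ceil(12.7446) = 13 bits


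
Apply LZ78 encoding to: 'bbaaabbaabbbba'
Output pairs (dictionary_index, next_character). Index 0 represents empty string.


LZ78 encoding steps:
Dictionary: {0: ''}
Step 1: w='' (idx 0), next='b' -> output (0, 'b'), add 'b' as idx 1
Step 2: w='b' (idx 1), next='a' -> output (1, 'a'), add 'ba' as idx 2
Step 3: w='' (idx 0), next='a' -> output (0, 'a'), add 'a' as idx 3
Step 4: w='a' (idx 3), next='b' -> output (3, 'b'), add 'ab' as idx 4
Step 5: w='ba' (idx 2), next='a' -> output (2, 'a'), add 'baa' as idx 5
Step 6: w='b' (idx 1), next='b' -> output (1, 'b'), add 'bb' as idx 6
Step 7: w='bb' (idx 6), next='a' -> output (6, 'a'), add 'bba' as idx 7


Encoded: [(0, 'b'), (1, 'a'), (0, 'a'), (3, 'b'), (2, 'a'), (1, 'b'), (6, 'a')]


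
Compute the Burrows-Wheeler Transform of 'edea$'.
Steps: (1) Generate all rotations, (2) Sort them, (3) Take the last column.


Rotations (sorted):
  0: $edea -> last char: a
  1: a$ede -> last char: e
  2: dea$e -> last char: e
  3: ea$ed -> last char: d
  4: edea$ -> last char: $


BWT = aeed$


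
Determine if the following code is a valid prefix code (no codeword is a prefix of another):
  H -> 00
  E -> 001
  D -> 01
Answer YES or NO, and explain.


Checking each pair (does one codeword prefix another?):
  H='00' vs E='001': prefix -- VIOLATION

NO -- this is NOT a valid prefix code. H (00) is a prefix of E (001).


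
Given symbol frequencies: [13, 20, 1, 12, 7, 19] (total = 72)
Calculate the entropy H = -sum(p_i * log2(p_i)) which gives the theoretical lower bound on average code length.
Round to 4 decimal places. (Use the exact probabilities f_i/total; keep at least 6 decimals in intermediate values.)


Per-symbol terms -p_i * log2(p_i) with p_i = f_i/72:
  p = 13/72 = 0.180556: log2(p) = -2.469485, -p*log2(p) = 0.445879
  p = 20/72 = 0.277778: log2(p) = -1.847997, -p*log2(p) = 0.513332
  p = 1/72 = 0.013889: log2(p) = -6.169925, -p*log2(p) = 0.085693
  p = 12/72 = 0.166667: log2(p) = -2.584963, -p*log2(p) = 0.430827
  p = 7/72 = 0.097222: log2(p) = -3.362570, -p*log2(p) = 0.326917
  p = 19/72 = 0.263889: log2(p) = -1.921997, -p*log2(p) = 0.507194
H = 0.445879 + 0.513332 + 0.085693 + 0.430827 + 0.326917 + 0.507194 = 2.309842

H = 2.3098 bits/symbol


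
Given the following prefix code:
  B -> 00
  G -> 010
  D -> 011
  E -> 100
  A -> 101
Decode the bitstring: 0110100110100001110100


Decoding step by step:
Bits 011 -> D
Bits 010 -> G
Bits 011 -> D
Bits 010 -> G
Bits 00 -> B
Bits 011 -> D
Bits 101 -> A
Bits 00 -> B


Decoded message: DGDGBDAB


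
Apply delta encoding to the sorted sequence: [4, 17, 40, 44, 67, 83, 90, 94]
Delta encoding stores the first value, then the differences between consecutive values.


First value: 4
Deltas:
  17 - 4 = 13
  40 - 17 = 23
  44 - 40 = 4
  67 - 44 = 23
  83 - 67 = 16
  90 - 83 = 7
  94 - 90 = 4


Delta encoded: [4, 13, 23, 4, 23, 16, 7, 4]


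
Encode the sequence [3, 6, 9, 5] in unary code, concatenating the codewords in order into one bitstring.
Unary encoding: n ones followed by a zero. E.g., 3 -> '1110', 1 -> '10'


Encode each number as n ones followed by a terminating 0:
  3 -> 1110 (4 bits)
  6 -> 1111110 (7 bits)
  9 -> 1111111110 (10 bits)
  5 -> 111110 (6 bits)
Total length = 4 + 7 + 10 + 6 = 27 bits.

Unary([3, 6, 9, 5]) = 111011111101111111110111110 (27 bits)


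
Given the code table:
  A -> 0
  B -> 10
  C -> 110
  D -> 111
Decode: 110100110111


Decoding:
110 -> C
10 -> B
0 -> A
110 -> C
111 -> D


Result: CBACD


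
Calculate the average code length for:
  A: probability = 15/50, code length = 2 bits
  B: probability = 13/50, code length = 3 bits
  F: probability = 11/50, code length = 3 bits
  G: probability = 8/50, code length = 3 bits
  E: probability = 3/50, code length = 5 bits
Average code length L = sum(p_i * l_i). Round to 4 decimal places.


Weighted contributions p_i * l_i:
  A: (15/50) * 2 = 30/50
  B: (13/50) * 3 = 39/50
  F: (11/50) * 3 = 33/50
  G: (8/50) * 3 = 24/50
  E: (3/50) * 5 = 15/50
Sum = (30 + 39 + 33 + 24 + 15)/50 = 141/50

L = 141/50 = 2.8200 bits/symbol


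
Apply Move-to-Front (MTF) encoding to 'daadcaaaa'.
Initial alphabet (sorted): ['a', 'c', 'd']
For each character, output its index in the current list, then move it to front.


MTF encoding:
'd': index 2 in ['a', 'c', 'd'] -> ['d', 'a', 'c']
'a': index 1 in ['d', 'a', 'c'] -> ['a', 'd', 'c']
'a': index 0 in ['a', 'd', 'c'] -> ['a', 'd', 'c']
'd': index 1 in ['a', 'd', 'c'] -> ['d', 'a', 'c']
'c': index 2 in ['d', 'a', 'c'] -> ['c', 'd', 'a']
'a': index 2 in ['c', 'd', 'a'] -> ['a', 'c', 'd']
'a': index 0 in ['a', 'c', 'd'] -> ['a', 'c', 'd']
'a': index 0 in ['a', 'c', 'd'] -> ['a', 'c', 'd']
'a': index 0 in ['a', 'c', 'd'] -> ['a', 'c', 'd']


Output: [2, 1, 0, 1, 2, 2, 0, 0, 0]


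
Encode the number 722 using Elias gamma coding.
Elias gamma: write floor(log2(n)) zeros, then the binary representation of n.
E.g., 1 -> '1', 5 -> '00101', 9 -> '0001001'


num_bits = floor(log2(722)) + 1 = 10
leading_zeros = num_bits - 1 = 9
binary(722) = 1011010010

Elias gamma(722) = '000000000' + '1011010010' = 0000000001011010010 (19 bits)


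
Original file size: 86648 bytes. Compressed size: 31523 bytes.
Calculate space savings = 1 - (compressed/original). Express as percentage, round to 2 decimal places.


ratio = compressed/original = 31523/86648 = 0.363805
savings = 1 - ratio = 1 - 0.363805 = 0.636195
as a percentage: 0.636195 * 100 = 63.62%

Space savings = 1 - 31523/86648 = 63.62%


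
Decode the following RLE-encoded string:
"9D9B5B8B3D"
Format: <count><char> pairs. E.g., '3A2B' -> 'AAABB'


Expanding each <count><char> pair:
  9D -> 'DDDDDDDDD'
  9B -> 'BBBBBBBBB'
  5B -> 'BBBBB'
  8B -> 'BBBBBBBB'
  3D -> 'DDD'

Decoded = DDDDDDDDDBBBBBBBBBBBBBBBBBBBBBBDDD


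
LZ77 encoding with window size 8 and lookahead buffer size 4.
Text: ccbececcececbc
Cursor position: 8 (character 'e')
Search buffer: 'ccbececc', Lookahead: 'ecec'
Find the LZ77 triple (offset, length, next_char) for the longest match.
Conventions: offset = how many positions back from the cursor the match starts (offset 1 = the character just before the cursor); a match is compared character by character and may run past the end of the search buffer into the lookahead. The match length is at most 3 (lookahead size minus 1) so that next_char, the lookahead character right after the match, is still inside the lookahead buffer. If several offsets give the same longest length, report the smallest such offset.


Try each offset into the search buffer:
  offset=1 (pos 7, char 'c'): match length 0
  offset=2 (pos 6, char 'c'): match length 0
  offset=3 (pos 5, char 'e'): match length 2
  offset=4 (pos 4, char 'c'): match length 0
  offset=5 (pos 3, char 'e'): match length 3
  offset=6 (pos 2, char 'b'): match length 0
  offset=7 (pos 1, char 'c'): match length 0
  offset=8 (pos 0, char 'c'): match length 0
Longest match has length 3 at offset 5.
next_char = character at position 8 + 3 = 11 -> 'c'

Best match: offset=5, length=3 (matching 'ece' starting at position 3)
LZ77 triple: (5, 3, 'c')


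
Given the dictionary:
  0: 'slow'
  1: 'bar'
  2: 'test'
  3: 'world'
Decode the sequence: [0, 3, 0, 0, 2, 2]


Look up each index in the dictionary:
  0 -> 'slow'
  3 -> 'world'
  0 -> 'slow'
  0 -> 'slow'
  2 -> 'test'
  2 -> 'test'

Decoded: "slow world slow slow test test"


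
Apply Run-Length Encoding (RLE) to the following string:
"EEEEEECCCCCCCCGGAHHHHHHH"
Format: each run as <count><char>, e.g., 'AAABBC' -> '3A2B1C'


Scanning runs left to right:
  i=0: run of 'E' x 6 -> '6E'
  i=6: run of 'C' x 8 -> '8C'
  i=14: run of 'G' x 2 -> '2G'
  i=16: run of 'A' x 1 -> '1A'
  i=17: run of 'H' x 7 -> '7H'

RLE = 6E8C2G1A7H


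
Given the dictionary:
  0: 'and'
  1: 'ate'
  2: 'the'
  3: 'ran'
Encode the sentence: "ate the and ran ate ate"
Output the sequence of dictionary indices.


Look up each word in the dictionary:
  'ate' -> 1
  'the' -> 2
  'and' -> 0
  'ran' -> 3
  'ate' -> 1
  'ate' -> 1

Encoded: [1, 2, 0, 3, 1, 1]


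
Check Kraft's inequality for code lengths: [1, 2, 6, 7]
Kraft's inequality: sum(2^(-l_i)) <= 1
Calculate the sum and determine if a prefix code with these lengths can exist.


Sum = 2^(-1) + 2^(-2) + 2^(-6) + 2^(-7)
    = 0.5 + 0.25 + 0.015625 + 0.0078125
    = 99/128 = 0.7734375
Since 0.7734375 <= 1, Kraft's inequality IS satisfied.
A prefix code with these lengths CAN exist.

Kraft sum = 0.7734375. Satisfied.


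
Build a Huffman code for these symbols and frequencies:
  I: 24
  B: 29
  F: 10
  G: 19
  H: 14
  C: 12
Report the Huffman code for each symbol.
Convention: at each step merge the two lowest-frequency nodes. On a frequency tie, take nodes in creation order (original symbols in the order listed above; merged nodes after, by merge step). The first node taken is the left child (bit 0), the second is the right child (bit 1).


Huffman tree construction:
Step 1: Merge F(10) + C(12) = 22
Step 2: Merge H(14) + G(19) = 33
Step 3: Merge (F+C)(22) + I(24) = 46
Step 4: Merge B(29) + (H+G)(33) = 62
Step 5: Merge ((F+C)+I)(46) + (B+(H+G))(62) = 108
Read each symbol's code off the tree from the root (left child = 0, right child = 1).

Codes:
  I: 01 (length 2)
  B: 10 (length 2)
  F: 000 (length 3)
  G: 111 (length 3)
  H: 110 (length 3)
  C: 001 (length 3)
Average code length: 271/108 = 2.5093 bits/symbol


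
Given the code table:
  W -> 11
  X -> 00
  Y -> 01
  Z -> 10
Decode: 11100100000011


Decoding:
11 -> W
10 -> Z
01 -> Y
00 -> X
00 -> X
00 -> X
11 -> W


Result: WZYXXXW


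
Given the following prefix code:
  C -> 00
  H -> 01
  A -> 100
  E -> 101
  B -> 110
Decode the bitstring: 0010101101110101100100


Decoding step by step:
Bits 00 -> C
Bits 101 -> E
Bits 01 -> H
Bits 101 -> E
Bits 110 -> B
Bits 101 -> E
Bits 100 -> A
Bits 100 -> A


Decoded message: CEHEBEAA


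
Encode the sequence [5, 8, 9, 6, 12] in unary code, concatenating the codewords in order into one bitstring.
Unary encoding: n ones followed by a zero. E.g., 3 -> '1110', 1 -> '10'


Encode each number as n ones followed by a terminating 0:
  5 -> 111110 (6 bits)
  8 -> 111111110 (9 bits)
  9 -> 1111111110 (10 bits)
  6 -> 1111110 (7 bits)
  12 -> 1111111111110 (13 bits)
Total length = 6 + 9 + 10 + 7 + 13 = 45 bits.

Unary([5, 8, 9, 6, 12]) = 111110111111110111111111011111101111111111110 (45 bits)


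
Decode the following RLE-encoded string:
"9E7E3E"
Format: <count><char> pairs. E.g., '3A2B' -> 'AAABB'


Expanding each <count><char> pair:
  9E -> 'EEEEEEEEE'
  7E -> 'EEEEEEE'
  3E -> 'EEE'

Decoded = EEEEEEEEEEEEEEEEEEE


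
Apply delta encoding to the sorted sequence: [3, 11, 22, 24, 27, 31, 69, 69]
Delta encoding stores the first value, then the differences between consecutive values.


First value: 3
Deltas:
  11 - 3 = 8
  22 - 11 = 11
  24 - 22 = 2
  27 - 24 = 3
  31 - 27 = 4
  69 - 31 = 38
  69 - 69 = 0


Delta encoded: [3, 8, 11, 2, 3, 4, 38, 0]


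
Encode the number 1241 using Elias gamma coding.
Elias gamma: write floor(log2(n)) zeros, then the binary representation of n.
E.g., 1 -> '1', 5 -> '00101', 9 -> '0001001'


num_bits = floor(log2(1241)) + 1 = 11
leading_zeros = num_bits - 1 = 10
binary(1241) = 10011011001

Elias gamma(1241) = '0000000000' + '10011011001' = 000000000010011011001 (21 bits)


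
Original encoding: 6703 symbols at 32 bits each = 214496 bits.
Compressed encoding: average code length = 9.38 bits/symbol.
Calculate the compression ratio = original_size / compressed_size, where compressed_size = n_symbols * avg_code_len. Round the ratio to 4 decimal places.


original_size = n_symbols * orig_bits = 6703 * 32 = 214496 bits
compressed_size = n_symbols * avg_code_len = 6703 * 9.38 = 62874.14 bits
ratio = original_size / compressed_size = 214496 / 62874.14 = 3.4115

Compression ratio = 3.4115


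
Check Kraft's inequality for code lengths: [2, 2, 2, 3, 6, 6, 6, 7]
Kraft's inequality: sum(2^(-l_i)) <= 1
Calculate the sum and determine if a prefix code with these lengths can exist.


Sum = 2^(-2) + 2^(-2) + 2^(-2) + 2^(-3) + 2^(-6) + 2^(-6) + 2^(-6) + 2^(-7)
    = 0.25 + 0.25 + 0.25 + 0.125 + 0.015625 + 0.015625 + 0.015625 + 0.0078125
    = 119/128 = 0.9296875
Since 0.9296875 <= 1, Kraft's inequality IS satisfied.
A prefix code with these lengths CAN exist.

Kraft sum = 0.9296875. Satisfied.


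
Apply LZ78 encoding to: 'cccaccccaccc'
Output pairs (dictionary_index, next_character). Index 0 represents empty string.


LZ78 encoding steps:
Dictionary: {0: ''}
Step 1: w='' (idx 0), next='c' -> output (0, 'c'), add 'c' as idx 1
Step 2: w='c' (idx 1), next='c' -> output (1, 'c'), add 'cc' as idx 2
Step 3: w='' (idx 0), next='a' -> output (0, 'a'), add 'a' as idx 3
Step 4: w='cc' (idx 2), next='c' -> output (2, 'c'), add 'ccc' as idx 4
Step 5: w='c' (idx 1), next='a' -> output (1, 'a'), add 'ca' as idx 5
Step 6: w='ccc' (idx 4), end of input -> output (4, '')


Encoded: [(0, 'c'), (1, 'c'), (0, 'a'), (2, 'c'), (1, 'a'), (4, '')]


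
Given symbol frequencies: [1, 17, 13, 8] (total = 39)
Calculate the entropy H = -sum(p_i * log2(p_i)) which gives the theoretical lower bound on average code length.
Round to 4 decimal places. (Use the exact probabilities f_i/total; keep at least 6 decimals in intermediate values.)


Per-symbol terms -p_i * log2(p_i) with p_i = f_i/39:
  p = 1/39 = 0.025641: log2(p) = -5.285402, -p*log2(p) = 0.135523
  p = 17/39 = 0.435897: log2(p) = -1.197939, -p*log2(p) = 0.522179
  p = 13/39 = 0.333333: log2(p) = -1.584963, -p*log2(p) = 0.528321
  p = 8/39 = 0.205128: log2(p) = -2.285402, -p*log2(p) = 0.468800
H = 0.135523 + 0.522179 + 0.528321 + 0.468800 = 1.654823

H = 1.6548 bits/symbol


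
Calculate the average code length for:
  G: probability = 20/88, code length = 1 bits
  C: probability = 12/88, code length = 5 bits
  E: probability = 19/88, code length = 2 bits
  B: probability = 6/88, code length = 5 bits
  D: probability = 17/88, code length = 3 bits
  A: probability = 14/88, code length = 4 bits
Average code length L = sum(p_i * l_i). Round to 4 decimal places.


Weighted contributions p_i * l_i:
  G: (20/88) * 1 = 20/88
  C: (12/88) * 5 = 60/88
  E: (19/88) * 2 = 38/88
  B: (6/88) * 5 = 30/88
  D: (17/88) * 3 = 51/88
  A: (14/88) * 4 = 56/88
Sum = (20 + 60 + 38 + 30 + 51 + 56)/88 = 255/88

L = 255/88 = 2.8977 bits/symbol


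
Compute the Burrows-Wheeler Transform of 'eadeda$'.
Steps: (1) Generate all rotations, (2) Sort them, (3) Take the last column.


Rotations (sorted):
  0: $eadeda -> last char: a
  1: a$eaded -> last char: d
  2: adeda$e -> last char: e
  3: da$eade -> last char: e
  4: deda$ea -> last char: a
  5: eadeda$ -> last char: $
  6: eda$ead -> last char: d


BWT = adeea$d


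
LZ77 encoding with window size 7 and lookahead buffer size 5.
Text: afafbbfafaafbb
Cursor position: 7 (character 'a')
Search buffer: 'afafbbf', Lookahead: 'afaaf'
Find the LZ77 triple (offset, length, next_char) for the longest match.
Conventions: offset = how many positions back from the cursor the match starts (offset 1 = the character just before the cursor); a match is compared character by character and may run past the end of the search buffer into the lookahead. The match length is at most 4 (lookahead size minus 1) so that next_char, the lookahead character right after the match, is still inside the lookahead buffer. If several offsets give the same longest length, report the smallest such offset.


Try each offset into the search buffer:
  offset=1 (pos 6, char 'f'): match length 0
  offset=2 (pos 5, char 'b'): match length 0
  offset=3 (pos 4, char 'b'): match length 0
  offset=4 (pos 3, char 'f'): match length 0
  offset=5 (pos 2, char 'a'): match length 2
  offset=6 (pos 1, char 'f'): match length 0
  offset=7 (pos 0, char 'a'): match length 3
Longest match has length 3 at offset 7.
next_char = character at position 7 + 3 = 10 -> 'a'

Best match: offset=7, length=3 (matching 'afa' starting at position 0)
LZ77 triple: (7, 3, 'a')


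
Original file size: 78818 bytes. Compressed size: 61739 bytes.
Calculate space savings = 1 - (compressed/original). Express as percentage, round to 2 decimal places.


ratio = compressed/original = 61739/78818 = 0.783311
savings = 1 - ratio = 1 - 0.783311 = 0.216689
as a percentage: 0.216689 * 100 = 21.67%

Space savings = 1 - 61739/78818 = 21.67%


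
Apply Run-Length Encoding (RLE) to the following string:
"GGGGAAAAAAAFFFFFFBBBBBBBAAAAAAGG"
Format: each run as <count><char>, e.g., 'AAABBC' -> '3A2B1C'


Scanning runs left to right:
  i=0: run of 'G' x 4 -> '4G'
  i=4: run of 'A' x 7 -> '7A'
  i=11: run of 'F' x 6 -> '6F'
  i=17: run of 'B' x 7 -> '7B'
  i=24: run of 'A' x 6 -> '6A'
  i=30: run of 'G' x 2 -> '2G'

RLE = 4G7A6F7B6A2G


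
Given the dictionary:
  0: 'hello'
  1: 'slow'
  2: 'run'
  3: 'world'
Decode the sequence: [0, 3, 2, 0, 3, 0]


Look up each index in the dictionary:
  0 -> 'hello'
  3 -> 'world'
  2 -> 'run'
  0 -> 'hello'
  3 -> 'world'
  0 -> 'hello'

Decoded: "hello world run hello world hello"


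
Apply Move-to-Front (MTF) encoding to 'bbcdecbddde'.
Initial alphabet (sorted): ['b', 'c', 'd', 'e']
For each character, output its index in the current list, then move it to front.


MTF encoding:
'b': index 0 in ['b', 'c', 'd', 'e'] -> ['b', 'c', 'd', 'e']
'b': index 0 in ['b', 'c', 'd', 'e'] -> ['b', 'c', 'd', 'e']
'c': index 1 in ['b', 'c', 'd', 'e'] -> ['c', 'b', 'd', 'e']
'd': index 2 in ['c', 'b', 'd', 'e'] -> ['d', 'c', 'b', 'e']
'e': index 3 in ['d', 'c', 'b', 'e'] -> ['e', 'd', 'c', 'b']
'c': index 2 in ['e', 'd', 'c', 'b'] -> ['c', 'e', 'd', 'b']
'b': index 3 in ['c', 'e', 'd', 'b'] -> ['b', 'c', 'e', 'd']
'd': index 3 in ['b', 'c', 'e', 'd'] -> ['d', 'b', 'c', 'e']
'd': index 0 in ['d', 'b', 'c', 'e'] -> ['d', 'b', 'c', 'e']
'd': index 0 in ['d', 'b', 'c', 'e'] -> ['d', 'b', 'c', 'e']
'e': index 3 in ['d', 'b', 'c', 'e'] -> ['e', 'd', 'b', 'c']


Output: [0, 0, 1, 2, 3, 2, 3, 3, 0, 0, 3]
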